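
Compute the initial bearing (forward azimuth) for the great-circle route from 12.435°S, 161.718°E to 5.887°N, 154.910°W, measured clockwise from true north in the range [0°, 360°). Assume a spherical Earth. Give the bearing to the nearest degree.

69°

Δλ = -154.910 − 161.718 = -316.628°; wrapped into (−180°, 180°]: 43.372°.
θ = atan2( sin Δλ · cos φ₂ , cos φ₁ · sin φ₂ − sin φ₁ · cos φ₂ · cos Δλ )
  = atan2(0.68311, 0.25586) = 69.466° → normalised to [0°, 360°): 69.466°.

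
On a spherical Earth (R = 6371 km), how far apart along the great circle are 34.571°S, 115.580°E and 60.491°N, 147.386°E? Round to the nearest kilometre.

10961 km

Δλ = 147.386 − 115.580 = 31.806°.
Δφ = 60.491 − -34.571 = 95.062°.
a = sin²(Δφ/2) + cos φ₁ · cos φ₂ · sin²(Δλ/2) = 0.574569.
c = 2·atan2(√a, √(1−a)) = 1.72049 rad → d = 6371·c ≈ 10961.26 km.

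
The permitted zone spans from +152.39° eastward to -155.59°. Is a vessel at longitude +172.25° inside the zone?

Yes

Band width going east from +152.39° to -155.59°: ((-155.59 − 152.39) mod 360) = 52.02°.
Offset of +172.25° east of the west edge: ((172.25 − 152.39) mod 360) = 19.86°.
19.86° ≤ 52.02° ⇒ inside.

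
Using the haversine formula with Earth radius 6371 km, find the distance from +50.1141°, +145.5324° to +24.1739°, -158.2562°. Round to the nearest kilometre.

Δλ = -158.2562 − 145.5324 = -303.7886°; wrapped into (−180°, 180°]: 56.2114°.
Δφ = 24.1739 − 50.1141 = -25.9402°.
a = sin²(Δφ/2) + cos φ₁ · cos φ₂ · sin²(Δλ/2) = 0.180212.
c = 2·atan2(√a, √(1−a)) = 0.87685 rad → d = 6371·c ≈ 5586.41 km.

5586 km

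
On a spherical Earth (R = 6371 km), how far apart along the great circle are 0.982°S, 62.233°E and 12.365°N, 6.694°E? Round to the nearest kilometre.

6305 km

Δλ = 6.694 − 62.233 = -55.539°.
Δφ = 12.365 − -0.982 = 13.347°.
a = sin²(Δφ/2) + cos φ₁ · cos φ₂ · sin²(Δλ/2) = 0.225516.
c = 2·atan2(√a, √(1−a)) = 0.98967 rad → d = 6371·c ≈ 6305.17 km.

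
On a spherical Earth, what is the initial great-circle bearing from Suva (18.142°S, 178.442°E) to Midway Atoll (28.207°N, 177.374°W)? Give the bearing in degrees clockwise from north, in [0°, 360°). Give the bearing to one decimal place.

Δλ = -177.374 − 178.442 = -355.816°; wrapped into (−180°, 180°]: 4.184°.
θ = atan2( sin Δλ · cos φ₂ , cos φ₁ · sin φ₂ − sin φ₁ · cos φ₂ · cos Δλ )
  = atan2(0.06430, 0.72283) = 5.083° → normalised to [0°, 360°): 5.083°.

5.1°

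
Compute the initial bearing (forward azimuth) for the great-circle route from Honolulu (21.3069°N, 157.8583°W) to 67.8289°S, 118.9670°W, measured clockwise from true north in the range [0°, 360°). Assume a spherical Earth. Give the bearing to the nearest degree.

166°

Δλ = -118.9670 − -157.8583 = 38.8913°.
θ = atan2( sin Δλ · cos φ₂ , cos φ₁ · sin φ₂ − sin φ₁ · cos φ₂ · cos Δλ )
  = atan2(0.23693, -0.96949) = 166.267° → normalised to [0°, 360°): 166.267°.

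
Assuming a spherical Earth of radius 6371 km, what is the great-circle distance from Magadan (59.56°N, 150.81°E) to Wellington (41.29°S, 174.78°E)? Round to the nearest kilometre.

11428 km

Δλ = 174.78 − 150.81 = 23.97°.
Δφ = -41.29 − 59.56 = -100.85°.
a = sin²(Δφ/2) + cos φ₁ · cos φ₂ · sin²(Δλ/2) = 0.610534.
c = 2·atan2(√a, √(1−a)) = 1.79371 rad → d = 6371·c ≈ 11427.70 km.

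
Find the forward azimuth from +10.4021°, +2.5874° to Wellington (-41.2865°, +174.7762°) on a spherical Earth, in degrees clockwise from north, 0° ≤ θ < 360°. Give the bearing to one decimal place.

Δλ = 174.7762 − 2.5874 = 172.1888°.
θ = atan2( sin Δλ · cos φ₂ , cos φ₁ · sin φ₂ − sin φ₁ · cos φ₂ · cos Δλ )
  = atan2(0.10212, -0.51457) = 168.775° → normalised to [0°, 360°): 168.775°.

168.8°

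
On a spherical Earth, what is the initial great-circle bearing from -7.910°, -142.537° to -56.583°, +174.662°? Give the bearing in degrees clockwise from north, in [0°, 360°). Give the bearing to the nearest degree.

Δλ = 174.662 − -142.537 = 317.199°; wrapped into (−180°, 180°]: -42.801°.
θ = atan2( sin Δλ · cos φ₂ , cos φ₁ · sin φ₂ − sin φ₁ · cos φ₂ · cos Δλ )
  = atan2(-0.37419, -0.77113) = -154.115° → normalised to [0°, 360°): 205.885°.

206°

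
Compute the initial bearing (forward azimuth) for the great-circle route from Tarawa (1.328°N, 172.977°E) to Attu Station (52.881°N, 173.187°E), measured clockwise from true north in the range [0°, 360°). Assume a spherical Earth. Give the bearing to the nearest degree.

Δλ = 173.187 − 172.977 = 0.210°.
θ = atan2( sin Δλ · cos φ₂ , cos φ₁ · sin φ₂ − sin φ₁ · cos φ₂ · cos Δλ )
  = atan2(0.00221, 0.78318) = 0.162° → normalised to [0°, 360°): 0.162°.

0°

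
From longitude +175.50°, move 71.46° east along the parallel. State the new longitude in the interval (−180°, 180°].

Start at +175.50°; shift +71.46° → +246.96°.
+246.96° lies outside (−180°, 180°]; subtract 360° → -113.04°.

-113.04°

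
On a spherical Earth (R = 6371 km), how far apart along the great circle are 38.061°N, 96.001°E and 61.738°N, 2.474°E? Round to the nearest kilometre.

6523 km

Δλ = 2.474 − 96.001 = -93.527°.
Δφ = 61.738 − 38.061 = 23.677°.
a = sin²(Δφ/2) + cos φ₁ · cos φ₂ · sin²(Δλ/2) = 0.239964.
c = 2·atan2(√a, √(1−a)) = 1.02386 rad → d = 6371·c ≈ 6523.01 km.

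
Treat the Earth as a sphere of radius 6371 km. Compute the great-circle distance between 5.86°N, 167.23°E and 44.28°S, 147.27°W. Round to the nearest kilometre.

Δλ = -147.27 − 167.23 = -314.50°; wrapped into (−180°, 180°]: 45.50°.
Δφ = -44.28 − 5.86 = -50.14°.
a = sin²(Δφ/2) + cos φ₁ · cos φ₂ · sin²(Δλ/2) = 0.286049.
c = 2·atan2(√a, √(1−a)) = 1.12863 rad → d = 6371·c ≈ 7190.47 km.

7190 km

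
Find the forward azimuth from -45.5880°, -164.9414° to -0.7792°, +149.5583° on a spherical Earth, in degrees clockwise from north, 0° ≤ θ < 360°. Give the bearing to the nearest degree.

Δλ = 149.5583 − -164.9414 = 314.4997°; wrapped into (−180°, 180°]: -45.5003°.
θ = atan2( sin Δλ · cos φ₂ , cos φ₁ · sin φ₂ − sin φ₁ · cos φ₂ · cos Δλ )
  = atan2(-0.71319, 0.49111) = -55.448° → normalised to [0°, 360°): 304.552°.

305°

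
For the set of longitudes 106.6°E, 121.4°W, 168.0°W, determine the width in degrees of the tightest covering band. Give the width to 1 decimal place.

Sort the longitudes: -168.0°, -121.4°, +106.6°.
Eastward gaps between consecutive values (wrapping around): 46.6°, 228.0°, 85.4°.
Largest gap = 228.0° ⇒ minimal covering band is its complement: 360° − 228.0° = 132.0°.
Band runs from +106.6° eastward to -121.4°, crossing the antimeridian.

132.0°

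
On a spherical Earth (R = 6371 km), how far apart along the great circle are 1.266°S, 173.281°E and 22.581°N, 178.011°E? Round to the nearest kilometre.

Δλ = 178.011 − 173.281 = 4.730°.
Δφ = 22.581 − -1.266 = 23.847°.
a = sin²(Δφ/2) + cos φ₁ · cos φ₂ · sin²(Δλ/2) = 0.044258.
c = 2·atan2(√a, √(1−a)) = 0.42392 rad → d = 6371·c ≈ 2700.78 km.

2701 km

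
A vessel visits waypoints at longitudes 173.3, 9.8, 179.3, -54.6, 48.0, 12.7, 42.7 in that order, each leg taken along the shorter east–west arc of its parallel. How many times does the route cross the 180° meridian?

Leg 1: +173.3° → +9.8°, shortest Δλ = -163.5° (west) — does not cross 180°.
Leg 2: +9.8° → +179.3°, shortest Δλ = 169.5° (east) — does not cross 180°.
Leg 3: +179.3° → -54.6°, shortest Δλ = 126.1° (east) — crosses 180°.
Leg 4: -54.6° → +48.0°, shortest Δλ = 102.6° (east) — does not cross 180°.
Leg 5: +48.0° → +12.7°, shortest Δλ = -35.3° (west) — does not cross 180°.
Leg 6: +12.7° → +42.7°, shortest Δλ = 30.0° (east) — does not cross 180°.
Total crossings: 1.

1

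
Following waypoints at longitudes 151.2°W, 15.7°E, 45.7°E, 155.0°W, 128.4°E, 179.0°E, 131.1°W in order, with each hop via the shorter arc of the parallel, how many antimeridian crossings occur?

Leg 1: -151.2° → +15.7°, shortest Δλ = 166.9° (east) — does not cross 180°.
Leg 2: +15.7° → +45.7°, shortest Δλ = 30.0° (east) — does not cross 180°.
Leg 3: +45.7° → -155.0°, shortest Δλ = 159.3° (east) — crosses 180°.
Leg 4: -155.0° → +128.4°, shortest Δλ = -76.6° (west) — crosses 180°.
Leg 5: +128.4° → +179.0°, shortest Δλ = 50.6° (east) — does not cross 180°.
Leg 6: +179.0° → -131.1°, shortest Δλ = 49.9° (east) — crosses 180°.
Total crossings: 3.

3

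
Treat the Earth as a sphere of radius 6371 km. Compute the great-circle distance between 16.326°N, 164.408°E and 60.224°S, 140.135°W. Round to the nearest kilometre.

Δλ = -140.135 − 164.408 = -304.543°; wrapped into (−180°, 180°]: 55.457°.
Δφ = -60.224 − 16.326 = -76.550°.
a = sin²(Δφ/2) + cos φ₁ · cos φ₂ · sin²(Δλ/2) = 0.486877.
c = 2·atan2(√a, √(1−a)) = 1.54455 rad → d = 6371·c ≈ 9840.31 km.

9840 km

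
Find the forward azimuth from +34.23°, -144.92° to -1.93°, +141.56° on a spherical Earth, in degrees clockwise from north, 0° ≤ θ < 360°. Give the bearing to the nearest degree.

Δλ = 141.56 − -144.92 = 286.48°; wrapped into (−180°, 180°]: -73.52°.
θ = atan2( sin Δλ · cos φ₂ , cos φ₁ · sin φ₂ − sin φ₁ · cos φ₂ · cos Δλ )
  = atan2(-0.95837, -0.18733) = -101.060° → normalised to [0°, 360°): 258.940°.

259°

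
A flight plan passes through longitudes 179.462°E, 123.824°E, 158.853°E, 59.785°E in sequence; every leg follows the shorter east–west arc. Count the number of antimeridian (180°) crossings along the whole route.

0

Leg 1: +179.462° → +123.824°, shortest Δλ = -55.638° (west) — does not cross 180°.
Leg 2: +123.824° → +158.853°, shortest Δλ = 35.029° (east) — does not cross 180°.
Leg 3: +158.853° → +59.785°, shortest Δλ = -99.068° (west) — does not cross 180°.
Total crossings: 0.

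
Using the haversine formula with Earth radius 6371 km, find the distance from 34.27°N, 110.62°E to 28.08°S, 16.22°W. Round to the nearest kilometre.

14967 km

Δλ = -16.22 − 110.62 = -126.84°.
Δφ = -28.08 − 34.27 = -62.35°.
a = sin²(Δφ/2) + cos φ₁ · cos φ₂ · sin²(Δλ/2) = 0.851109.
c = 2·atan2(√a, √(1−a)) = 2.34930 rad → d = 6371·c ≈ 14967.41 km.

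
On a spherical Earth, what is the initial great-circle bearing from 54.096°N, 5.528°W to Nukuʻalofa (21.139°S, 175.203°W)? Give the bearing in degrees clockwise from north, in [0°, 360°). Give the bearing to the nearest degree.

343°

Δλ = -175.203 − -5.528 = -169.675°.
θ = atan2( sin Δλ · cos φ₂ , cos φ₁ · sin φ₂ − sin φ₁ · cos φ₂ · cos Δλ )
  = atan2(-0.16717, 0.53178) = -17.451° → normalised to [0°, 360°): 342.549°.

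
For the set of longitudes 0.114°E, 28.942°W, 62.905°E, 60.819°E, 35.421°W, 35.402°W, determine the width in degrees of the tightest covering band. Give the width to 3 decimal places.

98.326°

Sort the longitudes: -35.421°, -35.402°, -28.942°, +0.114°, +60.819°, +62.905°.
Eastward gaps between consecutive values (wrapping around): 0.019°, 6.460°, 29.056°, 60.705°, 2.086°, 261.674°.
Largest gap = 261.674° ⇒ minimal covering band is its complement: 360° − 261.674° = 98.326°.
Band runs from -35.421° eastward to +62.905°.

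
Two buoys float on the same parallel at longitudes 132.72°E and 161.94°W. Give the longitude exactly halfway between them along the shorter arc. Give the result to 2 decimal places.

Signed shortest Δλ from +132.72° to -161.94° is +65.34°.
Midpoint longitude = +132.72° + (+65.34°)/2 = +132.72° + 32.67° = +165.39°.
(The naïve average (+132.72 + -161.94)/2 = -14.61° is on the wrong side of the globe.)

165.39°E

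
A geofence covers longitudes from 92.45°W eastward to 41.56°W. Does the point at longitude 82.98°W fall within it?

Band width going east from -92.45° to -41.56°: ((-41.56 − -92.45) mod 360) = 50.89°.
Offset of -82.98° east of the west edge: ((-82.98 − -92.45) mod 360) = 9.47°.
9.47° ≤ 50.89° ⇒ inside.

Yes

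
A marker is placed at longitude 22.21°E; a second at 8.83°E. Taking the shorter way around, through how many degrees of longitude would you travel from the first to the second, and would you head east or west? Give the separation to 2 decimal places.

Raw difference: 8.83 − 22.21 = -13.38°.
Normalise into (−180°, 180°]: -13.38° stays -13.38°.
Negative ⇒ the second point lies to the west; separation 13.38°.

13.38° west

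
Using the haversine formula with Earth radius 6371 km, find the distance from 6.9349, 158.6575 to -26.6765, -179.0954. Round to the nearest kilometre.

4440 km

Δλ = -179.0954 − 158.6575 = -337.7529°; wrapped into (−180°, 180°]: 22.2471°.
Δφ = -26.6765 − 6.9349 = -33.6114°.
a = sin²(Δφ/2) + cos φ₁ · cos φ₂ · sin²(Δλ/2) = 0.116609.
c = 2·atan2(√a, √(1−a)) = 0.69698 rad → d = 6371·c ≈ 4440.49 km.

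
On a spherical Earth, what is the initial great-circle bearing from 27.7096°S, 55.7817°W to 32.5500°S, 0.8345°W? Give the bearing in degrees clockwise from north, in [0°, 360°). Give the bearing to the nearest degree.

Δλ = -0.8345 − -55.7817 = 54.9472°.
θ = atan2( sin Δλ · cos φ₂ , cos φ₁ · sin φ₂ − sin φ₁ · cos φ₂ · cos Δλ )
  = atan2(0.69004, -0.25122) = 110.005° → normalised to [0°, 360°): 110.005°.

110°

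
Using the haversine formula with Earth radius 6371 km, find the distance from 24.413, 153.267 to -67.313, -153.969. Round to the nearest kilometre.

Δλ = -153.969 − 153.267 = -307.236°; wrapped into (−180°, 180°]: 52.764°.
Δφ = -67.313 − 24.413 = -91.726°.
a = sin²(Δφ/2) + cos φ₁ · cos φ₂ · sin²(Δλ/2) = 0.584407.
c = 2·atan2(√a, √(1−a)) = 1.74042 rad → d = 6371·c ≈ 11088.23 km.

11088 km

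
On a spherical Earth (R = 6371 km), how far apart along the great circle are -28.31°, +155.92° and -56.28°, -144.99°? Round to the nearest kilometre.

5537 km

Δλ = -144.99 − 155.92 = -300.91°; wrapped into (−180°, 180°]: 59.09°.
Δφ = -56.28 − -28.31 = -27.97°.
a = sin²(Δφ/2) + cos φ₁ · cos φ₂ · sin²(Δλ/2) = 0.177242.
c = 2·atan2(√a, √(1−a)) = 0.86910 rad → d = 6371·c ≈ 5537.02 km.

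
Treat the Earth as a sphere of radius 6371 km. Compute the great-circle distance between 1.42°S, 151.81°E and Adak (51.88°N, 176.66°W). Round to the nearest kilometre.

Δλ = -176.66 − 151.81 = -328.47°; wrapped into (−180°, 180°]: 31.53°.
Δφ = 51.88 − -1.42 = 53.30°.
a = sin²(Δφ/2) + cos φ₁ · cos φ₂ · sin²(Δλ/2) = 0.246741.
c = 2·atan2(√a, √(1−a)) = 1.03966 rad → d = 6371·c ≈ 6623.64 km.

6624 km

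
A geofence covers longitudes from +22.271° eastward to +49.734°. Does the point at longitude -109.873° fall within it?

Band width going east from +22.271° to +49.734°: ((49.734 − 22.271) mod 360) = 27.463°.
Offset of -109.873° east of the west edge: ((-109.873 − 22.271) mod 360) = 227.856°.
227.856° > 27.463° ⇒ outside.

No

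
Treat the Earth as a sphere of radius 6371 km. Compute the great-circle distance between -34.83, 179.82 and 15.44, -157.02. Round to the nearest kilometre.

6101 km

Δλ = -157.02 − 179.82 = -336.84°; wrapped into (−180°, 180°]: 23.16°.
Δφ = 15.44 − -34.83 = 50.27°.
a = sin²(Δφ/2) + cos φ₁ · cos φ₂ · sin²(Δλ/2) = 0.212297.
c = 2·atan2(√a, √(1−a)) = 0.95770 rad → d = 6371·c ≈ 6101.48 km.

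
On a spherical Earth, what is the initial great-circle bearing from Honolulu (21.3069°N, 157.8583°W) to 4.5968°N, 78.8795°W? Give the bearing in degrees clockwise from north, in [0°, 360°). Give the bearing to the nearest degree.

Δλ = -78.8795 − -157.8583 = 78.9788°.
θ = atan2( sin Δλ · cos φ₂ , cos φ₁ · sin φ₂ − sin φ₁ · cos φ₂ · cos Δλ )
  = atan2(0.97840, 0.00542) = 89.682° → normalised to [0°, 360°): 89.682°.

90°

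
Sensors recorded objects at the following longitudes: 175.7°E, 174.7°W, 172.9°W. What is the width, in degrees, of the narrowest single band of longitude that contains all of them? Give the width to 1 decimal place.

11.4°

Sort the longitudes: -174.7°, -172.9°, +175.7°.
Eastward gaps between consecutive values (wrapping around): 1.8°, 348.6°, 9.6°.
Largest gap = 348.6° ⇒ minimal covering band is its complement: 360° − 348.6° = 11.4°.
Band runs from +175.7° eastward to -172.9°, crossing the antimeridian.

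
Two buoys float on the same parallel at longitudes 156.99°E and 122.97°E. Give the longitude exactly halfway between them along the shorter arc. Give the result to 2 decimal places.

139.98°E

Signed shortest Δλ from +156.99° to +122.97° is -34.02°.
Midpoint longitude = +156.99° + (-34.02°)/2 = +156.99° − 17.01° = +139.98°.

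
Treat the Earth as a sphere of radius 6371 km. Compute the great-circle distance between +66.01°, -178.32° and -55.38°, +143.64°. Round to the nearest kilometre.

Δλ = 143.64 − -178.32 = 321.96°; wrapped into (−180°, 180°]: -38.04°.
Δφ = -55.38 − 66.01 = -121.39°.
a = sin²(Δφ/2) + cos φ₁ · cos φ₂ · sin²(Δλ/2) = 0.784964.
c = 2·atan2(√a, √(1−a)) = 2.17721 rad → d = 6371·c ≈ 13871.03 km.

13871 km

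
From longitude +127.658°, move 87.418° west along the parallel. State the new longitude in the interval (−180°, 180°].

Start at +127.658°; shift −87.418° → +40.240°.
+40.240° already lies in (−180°, 180°].

+40.240°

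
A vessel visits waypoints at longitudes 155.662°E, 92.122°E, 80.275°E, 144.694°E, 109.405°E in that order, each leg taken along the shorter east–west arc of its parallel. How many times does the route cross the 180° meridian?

Leg 1: +155.662° → +92.122°, shortest Δλ = -63.54° (west) — does not cross 180°.
Leg 2: +92.122° → +80.275°, shortest Δλ = -11.847° (west) — does not cross 180°.
Leg 3: +80.275° → +144.694°, shortest Δλ = 64.419° (east) — does not cross 180°.
Leg 4: +144.694° → +109.405°, shortest Δλ = -35.289° (west) — does not cross 180°.
Total crossings: 0.

0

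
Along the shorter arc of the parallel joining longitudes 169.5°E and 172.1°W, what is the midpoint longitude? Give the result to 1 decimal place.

Signed shortest Δλ from +169.5° to -172.1° is +18.4°.
Midpoint longitude = +169.5° + (+18.4°)/2 = +169.5° + 9.2° = +178.7°.
(The naïve average (+169.5 + -172.1)/2 = -1.3° is on the wrong side of the globe.)

178.7°E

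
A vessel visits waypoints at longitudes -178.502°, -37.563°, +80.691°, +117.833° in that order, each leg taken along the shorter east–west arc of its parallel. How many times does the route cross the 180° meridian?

Leg 1: -178.502° → -37.563°, shortest Δλ = 140.939° (east) — does not cross 180°.
Leg 2: -37.563° → +80.691°, shortest Δλ = 118.254° (east) — does not cross 180°.
Leg 3: +80.691° → +117.833°, shortest Δλ = 37.142° (east) — does not cross 180°.
Total crossings: 0.

0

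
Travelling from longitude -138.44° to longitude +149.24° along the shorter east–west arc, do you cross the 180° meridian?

Yes

Naïve |149.24 − -138.44| = 287.68° > 180°, so the shorter arc goes the other way round — across 180°.
Signed shortest Δλ = ((149.24 − -138.44 + 180) mod 360) − 180 = -72.32°.
Going west by 72.32° from -138.44° passes through 180° before reaching +149.24°.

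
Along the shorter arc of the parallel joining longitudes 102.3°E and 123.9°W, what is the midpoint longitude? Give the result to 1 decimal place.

169.2°E

Signed shortest Δλ from +102.3° to -123.9° is +133.8°.
Midpoint longitude = +102.3° + (+133.8°)/2 = +102.3° + 66.9° = +169.2°.
(The naïve average (+102.3 + -123.9)/2 = -10.8° is on the wrong side of the globe.)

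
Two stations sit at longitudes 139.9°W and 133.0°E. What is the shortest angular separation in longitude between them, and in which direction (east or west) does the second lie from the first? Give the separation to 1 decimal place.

Raw difference: 133.0 − -139.9 = 272.9°.
Normalise into (−180°, 180°]: 272.9° − 360° = -87.1°.
Negative ⇒ the second point lies to the west; separation 87.1°.

87.1° west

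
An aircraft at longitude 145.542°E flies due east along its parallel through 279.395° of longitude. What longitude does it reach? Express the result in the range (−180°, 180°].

64.937°E

Start at +145.542°; shift +279.395° → +424.937°.
+424.937° lies outside (−180°, 180°]; subtract 360° → +64.937°.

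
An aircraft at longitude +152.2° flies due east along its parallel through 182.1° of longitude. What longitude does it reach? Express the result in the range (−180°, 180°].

-25.7°

Start at +152.2°; shift +182.1° → +334.3°.
+334.3° lies outside (−180°, 180°]; subtract 360° → -25.7°.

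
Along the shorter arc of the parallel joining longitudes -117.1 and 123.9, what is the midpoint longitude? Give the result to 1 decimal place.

-176.6°

Signed shortest Δλ from -117.1° to +123.9° is -119.0°.
Midpoint longitude = -117.1° + (-119.0°)/2 = -117.1° − 59.5° = -176.6°.
(The naïve average (-117.1 + +123.9)/2 = 3.4° is on the wrong side of the globe.)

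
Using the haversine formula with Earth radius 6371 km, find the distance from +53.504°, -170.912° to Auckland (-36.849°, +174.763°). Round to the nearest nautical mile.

5476 nmi

Δλ = 174.763 − -170.912 = 345.675°; wrapped into (−180°, 180°]: -14.325°.
Δφ = -36.849 − 53.504 = -90.353°.
a = sin²(Δφ/2) + cos φ₁ · cos φ₂ · sin²(Δλ/2) = 0.510480.
c = 2·atan2(√a, √(1−a)) = 1.59176 rad → d = 6371·c ≈ 10141.08 km ≈ 5475.75 nmi.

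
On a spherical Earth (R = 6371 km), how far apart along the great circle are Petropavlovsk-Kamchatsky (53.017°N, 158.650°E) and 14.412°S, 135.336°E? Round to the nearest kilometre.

7823 km

Δλ = 135.336 − 158.650 = -23.314°.
Δφ = -14.412 − 53.017 = -67.429°.
a = sin²(Δφ/2) + cos φ₁ · cos φ₂ · sin²(Δλ/2) = 0.331873.
c = 2·atan2(√a, √(1−a)) = 1.22786 rad → d = 6371·c ≈ 7822.69 km.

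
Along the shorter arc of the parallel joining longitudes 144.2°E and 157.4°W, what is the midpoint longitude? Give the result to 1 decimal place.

Signed shortest Δλ from +144.2° to -157.4° is +58.4°.
Midpoint longitude = +144.2° + (+58.4°)/2 = +144.2° + 29.2° = +173.4°.
(The naïve average (+144.2 + -157.4)/2 = -6.6° is on the wrong side of the globe.)

173.4°E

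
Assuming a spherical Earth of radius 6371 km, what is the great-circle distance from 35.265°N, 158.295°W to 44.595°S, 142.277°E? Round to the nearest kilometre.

Δλ = 142.277 − -158.295 = 300.572°; wrapped into (−180°, 180°]: -59.428°.
Δφ = -44.595 − 35.265 = -79.860°.
a = sin²(Δφ/2) + cos φ₁ · cos φ₂ · sin²(Δλ/2) = 0.554820.
c = 2·atan2(√a, √(1−a)) = 1.68066 rad → d = 6371·c ≈ 10707.47 km.

10707 km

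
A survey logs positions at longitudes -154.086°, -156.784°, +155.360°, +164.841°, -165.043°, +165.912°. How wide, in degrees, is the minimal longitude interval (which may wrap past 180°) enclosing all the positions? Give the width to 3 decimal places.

50.554°

Sort the longitudes: -165.043°, -156.784°, -154.086°, +155.360°, +164.841°, +165.912°.
Eastward gaps between consecutive values (wrapping around): 8.259°, 2.698°, 309.446°, 9.481°, 1.071°, 29.045°.
Largest gap = 309.446° ⇒ minimal covering band is its complement: 360° − 309.446° = 50.554°.
Band runs from +155.360° eastward to -154.086°, crossing the antimeridian.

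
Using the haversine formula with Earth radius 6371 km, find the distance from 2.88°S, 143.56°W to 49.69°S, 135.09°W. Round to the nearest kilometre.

5266 km

Δλ = -135.09 − -143.56 = 8.47°.
Δφ = -49.69 − -2.88 = -46.81°.
a = sin²(Δφ/2) + cos φ₁ · cos φ₂ · sin²(Δλ/2) = 0.161314.
c = 2·atan2(√a, √(1−a)) = 0.82661 rad → d = 6371·c ≈ 5266.34 km.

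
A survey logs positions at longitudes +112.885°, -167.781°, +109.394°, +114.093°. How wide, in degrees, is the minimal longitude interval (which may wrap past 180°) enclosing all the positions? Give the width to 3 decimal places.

82.825°

Sort the longitudes: -167.781°, +109.394°, +112.885°, +114.093°.
Eastward gaps between consecutive values (wrapping around): 277.175°, 3.491°, 1.208°, 78.126°.
Largest gap = 277.175° ⇒ minimal covering band is its complement: 360° − 277.175° = 82.825°.
Band runs from +109.394° eastward to -167.781°, crossing the antimeridian.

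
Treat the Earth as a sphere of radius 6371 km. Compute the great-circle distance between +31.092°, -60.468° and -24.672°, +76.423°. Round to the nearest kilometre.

Δλ = 76.423 − -60.468 = 136.891°.
Δφ = -24.672 − 31.092 = -55.764°.
a = sin²(Δφ/2) + cos φ₁ · cos φ₂ · sin²(Δλ/2) = 0.891833.
c = 2·atan2(√a, √(1−a)) = 2.47134 rad → d = 6371·c ≈ 15744.93 km.

15745 km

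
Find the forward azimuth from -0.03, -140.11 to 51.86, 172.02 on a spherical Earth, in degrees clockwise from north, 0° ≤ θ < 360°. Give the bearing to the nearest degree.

330°

Δλ = 172.02 − -140.11 = 312.13°; wrapped into (−180°, 180°]: -47.87°.
θ = atan2( sin Δλ · cos φ₂ , cos φ₁ · sin φ₂ − sin φ₁ · cos φ₂ · cos Δλ )
  = atan2(-0.45802, 0.78672) = -30.207° → normalised to [0°, 360°): 329.793°.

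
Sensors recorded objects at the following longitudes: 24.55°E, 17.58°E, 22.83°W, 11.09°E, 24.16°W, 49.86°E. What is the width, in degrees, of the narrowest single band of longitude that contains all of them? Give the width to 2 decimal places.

Sort the longitudes: -24.16°, -22.83°, +11.09°, +17.58°, +24.55°, +49.86°.
Eastward gaps between consecutive values (wrapping around): 1.33°, 33.92°, 6.49°, 6.97°, 25.31°, 285.98°.
Largest gap = 285.98° ⇒ minimal covering band is its complement: 360° − 285.98° = 74.02°.
Band runs from -24.16° eastward to +49.86°.

74.02°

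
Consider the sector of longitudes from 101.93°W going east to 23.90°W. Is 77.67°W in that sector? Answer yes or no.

Band width going east from -101.93° to -23.90°: ((-23.90 − -101.93) mod 360) = 78.03°.
Offset of -77.67° east of the west edge: ((-77.67 − -101.93) mod 360) = 24.26°.
24.26° ≤ 78.03° ⇒ inside.

Yes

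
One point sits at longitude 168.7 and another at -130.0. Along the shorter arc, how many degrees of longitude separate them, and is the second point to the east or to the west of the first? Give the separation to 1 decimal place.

Raw difference: -130.0 − 168.7 = -298.7°.
Normalise into (−180°, 180°]: -298.7° + 360° = 61.3°.
Positive ⇒ the second point lies to the east; separation 61.3°.

61.3° east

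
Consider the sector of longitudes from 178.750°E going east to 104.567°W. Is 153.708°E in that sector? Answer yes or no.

Band width going east from +178.750° to -104.567°: ((-104.567 − 178.750) mod 360) = 76.683°.
Offset of +153.708° east of the west edge: ((153.708 − 178.750) mod 360) = 334.958°.
334.958° > 76.683° ⇒ outside.

No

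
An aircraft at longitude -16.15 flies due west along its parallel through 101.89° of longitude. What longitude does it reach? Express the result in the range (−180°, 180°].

Start at -16.15°; shift −101.89° → -118.04°.
-118.04° already lies in (−180°, 180°].

-118.04°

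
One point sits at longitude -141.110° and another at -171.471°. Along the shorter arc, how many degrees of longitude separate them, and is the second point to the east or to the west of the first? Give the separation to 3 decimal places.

30.361° west

Raw difference: -171.471 − -141.110 = -30.361°.
Normalise into (−180°, 180°]: -30.361° stays -30.361°.
Negative ⇒ the second point lies to the west; separation 30.361°.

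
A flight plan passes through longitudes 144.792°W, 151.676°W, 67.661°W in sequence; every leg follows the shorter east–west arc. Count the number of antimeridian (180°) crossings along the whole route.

Leg 1: -144.792° → -151.676°, shortest Δλ = -6.884° (west) — does not cross 180°.
Leg 2: -151.676° → -67.661°, shortest Δλ = 84.015° (east) — does not cross 180°.
Total crossings: 0.

0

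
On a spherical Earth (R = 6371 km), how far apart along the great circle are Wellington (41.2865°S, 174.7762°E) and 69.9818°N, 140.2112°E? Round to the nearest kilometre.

12686 km

Δλ = 140.2112 − 174.7762 = -34.5650°.
Δφ = 69.9818 − -41.2865 = 111.2683°.
a = sin²(Δφ/2) + cos φ₁ · cos φ₂ · sin²(Δλ/2) = 0.704070.
c = 2·atan2(√a, √(1−a)) = 1.99121 rad → d = 6371·c ≈ 12686.01 km.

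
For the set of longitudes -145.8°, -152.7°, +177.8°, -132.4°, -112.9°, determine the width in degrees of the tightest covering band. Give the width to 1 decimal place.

69.3°

Sort the longitudes: -152.7°, -145.8°, -132.4°, -112.9°, +177.8°.
Eastward gaps between consecutive values (wrapping around): 6.9°, 13.4°, 19.5°, 290.7°, 29.5°.
Largest gap = 290.7° ⇒ minimal covering band is its complement: 360° − 290.7° = 69.3°.
Band runs from +177.8° eastward to -112.9°, crossing the antimeridian.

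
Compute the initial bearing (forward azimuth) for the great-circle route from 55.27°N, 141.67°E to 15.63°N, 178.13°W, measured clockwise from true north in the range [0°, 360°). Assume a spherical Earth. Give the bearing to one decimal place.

Δλ = -178.13 − 141.67 = -319.80°; wrapped into (−180°, 180°]: 40.20°.
θ = atan2( sin Δλ · cos φ₂ , cos φ₁ · sin φ₂ − sin φ₁ · cos φ₂ · cos Δλ )
  = atan2(0.62159, -0.45102) = 125.964° → normalised to [0°, 360°): 125.964°.

126.0°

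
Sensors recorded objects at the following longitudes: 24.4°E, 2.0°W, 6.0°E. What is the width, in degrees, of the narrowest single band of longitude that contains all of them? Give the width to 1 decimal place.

26.4°

Sort the longitudes: -2.0°, +6.0°, +24.4°.
Eastward gaps between consecutive values (wrapping around): 8.0°, 18.4°, 333.6°.
Largest gap = 333.6° ⇒ minimal covering band is its complement: 360° − 333.6° = 26.4°.
Band runs from -2.0° eastward to +24.4°.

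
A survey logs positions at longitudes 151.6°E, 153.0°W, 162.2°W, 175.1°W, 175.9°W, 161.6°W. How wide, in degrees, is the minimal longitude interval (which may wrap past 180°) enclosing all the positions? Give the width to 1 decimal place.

55.4°

Sort the longitudes: -175.9°, -175.1°, -162.2°, -161.6°, -153.0°, +151.6°.
Eastward gaps between consecutive values (wrapping around): 0.8°, 12.9°, 0.6°, 8.6°, 304.6°, 32.5°.
Largest gap = 304.6° ⇒ minimal covering band is its complement: 360° − 304.6° = 55.4°.
Band runs from +151.6° eastward to -153.0°, crossing the antimeridian.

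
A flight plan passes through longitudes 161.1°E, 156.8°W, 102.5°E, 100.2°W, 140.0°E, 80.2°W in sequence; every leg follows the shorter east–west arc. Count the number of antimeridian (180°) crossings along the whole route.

5

Leg 1: +161.1° → -156.8°, shortest Δλ = 42.1° (east) — crosses 180°.
Leg 2: -156.8° → +102.5°, shortest Δλ = -100.7° (west) — crosses 180°.
Leg 3: +102.5° → -100.2°, shortest Δλ = 157.3° (east) — crosses 180°.
Leg 4: -100.2° → +140.0°, shortest Δλ = -119.8° (west) — crosses 180°.
Leg 5: +140.0° → -80.2°, shortest Δλ = 139.8° (east) — crosses 180°.
Total crossings: 5.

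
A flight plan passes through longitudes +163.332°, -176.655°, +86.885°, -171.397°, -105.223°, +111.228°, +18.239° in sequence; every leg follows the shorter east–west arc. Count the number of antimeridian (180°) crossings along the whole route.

4

Leg 1: +163.332° → -176.655°, shortest Δλ = 20.013° (east) — crosses 180°.
Leg 2: -176.655° → +86.885°, shortest Δλ = -96.46° (west) — crosses 180°.
Leg 3: +86.885° → -171.397°, shortest Δλ = 101.718° (east) — crosses 180°.
Leg 4: -171.397° → -105.223°, shortest Δλ = 66.174° (east) — does not cross 180°.
Leg 5: -105.223° → +111.228°, shortest Δλ = -143.549° (west) — crosses 180°.
Leg 6: +111.228° → +18.239°, shortest Δλ = -92.989° (west) — does not cross 180°.
Total crossings: 4.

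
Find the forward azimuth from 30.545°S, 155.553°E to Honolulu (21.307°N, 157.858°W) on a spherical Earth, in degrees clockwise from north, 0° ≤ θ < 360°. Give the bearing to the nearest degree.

Δλ = -157.858 − 155.553 = -313.411°; wrapped into (−180°, 180°]: 46.589°.
θ = atan2( sin Δλ · cos φ₂ , cos φ₁ · sin φ₂ − sin φ₁ · cos φ₂ · cos Δλ )
  = atan2(0.67679, 0.63833) = 46.675° → normalised to [0°, 360°): 46.675°.

47°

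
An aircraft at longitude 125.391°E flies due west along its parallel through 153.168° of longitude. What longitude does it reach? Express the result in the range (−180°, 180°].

27.777°W

Start at +125.391°; shift −153.168° → -27.777°.
-27.777° already lies in (−180°, 180°].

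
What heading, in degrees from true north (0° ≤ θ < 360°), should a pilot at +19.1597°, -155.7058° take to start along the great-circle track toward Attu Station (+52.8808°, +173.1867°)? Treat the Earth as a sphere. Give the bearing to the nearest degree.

Δλ = 173.1867 − -155.7058 = 328.8925°; wrapped into (−180°, 180°]: -31.1075°.
θ = atan2( sin Δλ · cos φ₂ , cos φ₁ · sin φ₂ − sin φ₁ · cos φ₂ · cos Δλ )
  = atan2(-0.31178, 0.58363) = -28.112° → normalised to [0°, 360°): 331.888°.

332°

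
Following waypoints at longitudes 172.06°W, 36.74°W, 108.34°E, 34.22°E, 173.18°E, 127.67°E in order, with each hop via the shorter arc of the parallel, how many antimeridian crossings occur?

Leg 1: -172.06° → -36.74°, shortest Δλ = 135.32° (east) — does not cross 180°.
Leg 2: -36.74° → +108.34°, shortest Δλ = 145.08° (east) — does not cross 180°.
Leg 3: +108.34° → +34.22°, shortest Δλ = -74.12° (west) — does not cross 180°.
Leg 4: +34.22° → +173.18°, shortest Δλ = 138.96° (east) — does not cross 180°.
Leg 5: +173.18° → +127.67°, shortest Δλ = -45.51° (west) — does not cross 180°.
Total crossings: 0.

0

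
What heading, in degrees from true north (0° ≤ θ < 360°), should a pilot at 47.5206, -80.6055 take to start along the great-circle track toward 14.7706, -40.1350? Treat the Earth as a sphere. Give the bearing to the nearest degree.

Δλ = -40.1350 − -80.6055 = 40.4705°.
θ = atan2( sin Δλ · cos φ₂ , cos φ₁ · sin φ₂ − sin φ₁ · cos φ₂ · cos Δλ )
  = atan2(0.62761, -0.37035) = 120.545° → normalised to [0°, 360°): 120.545°.

121°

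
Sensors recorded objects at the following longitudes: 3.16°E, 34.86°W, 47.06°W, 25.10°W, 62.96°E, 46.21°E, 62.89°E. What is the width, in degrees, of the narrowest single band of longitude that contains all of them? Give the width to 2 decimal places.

110.02°

Sort the longitudes: -47.06°, -34.86°, -25.10°, +3.16°, +46.21°, +62.89°, +62.96°.
Eastward gaps between consecutive values (wrapping around): 12.20°, 9.76°, 28.26°, 43.05°, 16.68°, 0.07°, 249.98°.
Largest gap = 249.98° ⇒ minimal covering band is its complement: 360° − 249.98° = 110.02°.
Band runs from -47.06° eastward to +62.96°.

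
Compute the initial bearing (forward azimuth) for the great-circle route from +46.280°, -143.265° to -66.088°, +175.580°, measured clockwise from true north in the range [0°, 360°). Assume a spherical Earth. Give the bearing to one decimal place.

Δλ = 175.580 − -143.265 = 318.845°; wrapped into (−180°, 180°]: -41.155°.
θ = atan2( sin Δλ · cos φ₂ , cos φ₁ · sin φ₂ − sin φ₁ · cos φ₂ · cos Δλ )
  = atan2(-0.26675, -0.85238) = -162.623° → normalised to [0°, 360°): 197.377°.

197.4°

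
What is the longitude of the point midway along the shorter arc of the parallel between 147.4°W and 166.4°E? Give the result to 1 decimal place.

Signed shortest Δλ from -147.4° to +166.4° is -46.2°.
Midpoint longitude = -147.4° + (-46.2°)/2 = -147.4° − 23.1° = -170.5°.
(The naïve average (-147.4 + +166.4)/2 = 9.5° is on the wrong side of the globe.)

170.5°W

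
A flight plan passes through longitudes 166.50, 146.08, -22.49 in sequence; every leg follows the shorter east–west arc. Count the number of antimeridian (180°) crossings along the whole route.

0

Leg 1: +166.50° → +146.08°, shortest Δλ = -20.42° (west) — does not cross 180°.
Leg 2: +146.08° → -22.49°, shortest Δλ = -168.57° (west) — does not cross 180°.
Total crossings: 0.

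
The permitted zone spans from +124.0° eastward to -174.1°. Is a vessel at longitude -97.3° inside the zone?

Band width going east from +124.0° to -174.1°: ((-174.1 − 124.0) mod 360) = 61.9°.
Offset of -97.3° east of the west edge: ((-97.3 − 124.0) mod 360) = 138.7°.
138.7° > 61.9° ⇒ outside.

No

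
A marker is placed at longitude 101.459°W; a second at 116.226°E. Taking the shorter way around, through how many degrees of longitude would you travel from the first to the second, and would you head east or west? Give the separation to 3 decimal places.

Raw difference: 116.226 − -101.459 = 217.685°.
Normalise into (−180°, 180°]: 217.685° − 360° = -142.315°.
Negative ⇒ the second point lies to the west; separation 142.315°.

142.315° west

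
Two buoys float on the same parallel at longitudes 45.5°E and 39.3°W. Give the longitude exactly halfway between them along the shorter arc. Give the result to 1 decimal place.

Signed shortest Δλ from +45.5° to -39.3° is -84.8°.
Midpoint longitude = +45.5° + (-84.8°)/2 = +45.5° − 42.4° = +3.1°.

3.1°E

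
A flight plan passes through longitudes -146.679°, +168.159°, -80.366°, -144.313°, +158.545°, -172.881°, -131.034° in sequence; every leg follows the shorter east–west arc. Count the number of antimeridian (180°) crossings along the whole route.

Leg 1: -146.679° → +168.159°, shortest Δλ = -45.162° (west) — crosses 180°.
Leg 2: +168.159° → -80.366°, shortest Δλ = 111.475° (east) — crosses 180°.
Leg 3: -80.366° → -144.313°, shortest Δλ = -63.947° (west) — does not cross 180°.
Leg 4: -144.313° → +158.545°, shortest Δλ = -57.142° (west) — crosses 180°.
Leg 5: +158.545° → -172.881°, shortest Δλ = 28.574° (east) — crosses 180°.
Leg 6: -172.881° → -131.034°, shortest Δλ = 41.847° (east) — does not cross 180°.
Total crossings: 4.

4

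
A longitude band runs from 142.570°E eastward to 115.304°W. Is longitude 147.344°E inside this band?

Band width going east from +142.570° to -115.304°: ((-115.304 − 142.570) mod 360) = 102.126°.
Offset of +147.344° east of the west edge: ((147.344 − 142.570) mod 360) = 4.774°.
4.774° ≤ 102.126° ⇒ inside.

Yes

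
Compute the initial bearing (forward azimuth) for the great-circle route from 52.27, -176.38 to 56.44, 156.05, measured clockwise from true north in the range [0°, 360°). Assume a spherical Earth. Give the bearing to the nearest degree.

296°

Δλ = 156.05 − -176.38 = 332.43°; wrapped into (−180°, 180°]: -27.57°.
θ = atan2( sin Δλ · cos φ₂ , cos φ₁ · sin φ₂ − sin φ₁ · cos φ₂ · cos Δλ )
  = atan2(-0.25586, 0.12236) = -64.441° → normalised to [0°, 360°): 295.559°.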